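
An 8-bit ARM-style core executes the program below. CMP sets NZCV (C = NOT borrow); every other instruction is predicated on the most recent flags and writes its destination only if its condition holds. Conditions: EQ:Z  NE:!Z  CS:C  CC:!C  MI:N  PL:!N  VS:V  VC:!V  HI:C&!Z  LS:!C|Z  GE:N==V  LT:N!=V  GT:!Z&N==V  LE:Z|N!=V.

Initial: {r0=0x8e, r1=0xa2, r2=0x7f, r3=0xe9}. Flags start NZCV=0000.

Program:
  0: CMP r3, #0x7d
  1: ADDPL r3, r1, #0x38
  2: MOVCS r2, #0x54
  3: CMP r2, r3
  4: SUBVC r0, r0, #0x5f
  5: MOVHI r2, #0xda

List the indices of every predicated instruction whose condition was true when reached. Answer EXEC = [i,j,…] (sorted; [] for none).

0: ✓ CMP  NZCV=0011
1: ✓ ADDPL  r3←0xda
2: ✓ MOVCS  r2←0x54
3: ✓ CMP  NZCV=0000
4: ✓ SUBVC  r0←0x2f
5: · MOVHI

EXEC = [1,2,4]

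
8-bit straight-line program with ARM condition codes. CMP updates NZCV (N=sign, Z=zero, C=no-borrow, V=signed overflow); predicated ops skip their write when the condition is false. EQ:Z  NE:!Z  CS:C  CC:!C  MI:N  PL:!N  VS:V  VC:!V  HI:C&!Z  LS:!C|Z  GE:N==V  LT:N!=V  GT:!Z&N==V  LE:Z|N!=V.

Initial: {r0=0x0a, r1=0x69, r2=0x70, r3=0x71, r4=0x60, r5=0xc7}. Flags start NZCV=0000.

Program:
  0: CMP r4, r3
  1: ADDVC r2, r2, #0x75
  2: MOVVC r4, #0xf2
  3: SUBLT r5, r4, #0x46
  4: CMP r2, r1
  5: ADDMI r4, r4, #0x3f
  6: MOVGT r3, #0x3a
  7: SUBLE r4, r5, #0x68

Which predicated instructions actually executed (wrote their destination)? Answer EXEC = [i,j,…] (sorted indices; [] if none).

[0] flags=1000 → (cmp)
[1] flags=1000 VC?T → r2=0xe5
[2] flags=1000 VC?T → r4=0xf2
[3] flags=1000 LT?T → r5=0xac
[4] flags=0011 → (cmp)
[5] flags=0011 MI?F → skip
[6] flags=0011 GT?F → skip
[7] flags=0011 LE?T → r4=0x44

EXEC = [1,2,3,7]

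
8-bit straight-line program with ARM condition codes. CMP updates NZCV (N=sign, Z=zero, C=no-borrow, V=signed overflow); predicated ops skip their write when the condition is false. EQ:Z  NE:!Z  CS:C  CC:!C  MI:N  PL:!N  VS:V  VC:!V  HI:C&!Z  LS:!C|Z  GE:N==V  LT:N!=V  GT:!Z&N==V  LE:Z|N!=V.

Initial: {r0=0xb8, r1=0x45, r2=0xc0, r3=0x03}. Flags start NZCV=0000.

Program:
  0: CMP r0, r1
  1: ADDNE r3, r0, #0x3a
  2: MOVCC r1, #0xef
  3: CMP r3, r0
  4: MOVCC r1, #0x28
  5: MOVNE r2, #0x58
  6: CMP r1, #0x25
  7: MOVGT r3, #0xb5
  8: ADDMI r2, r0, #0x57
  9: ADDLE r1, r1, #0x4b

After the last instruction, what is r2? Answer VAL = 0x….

VAL = 0x58

[0] flags=0011 → (cmp)
[1] flags=0011 NE?T → r3=0xf2
[2] flags=0011 CC?F → skip
[3] flags=0010 → (cmp)
[4] flags=0010 CC?F → skip
[5] flags=0010 NE?T → r2=0x58
[6] flags=0010 → (cmp)
[7] flags=0010 GT?T → r3=0xb5
[8] flags=0010 MI?F → skip
[9] flags=0010 LE?F → skip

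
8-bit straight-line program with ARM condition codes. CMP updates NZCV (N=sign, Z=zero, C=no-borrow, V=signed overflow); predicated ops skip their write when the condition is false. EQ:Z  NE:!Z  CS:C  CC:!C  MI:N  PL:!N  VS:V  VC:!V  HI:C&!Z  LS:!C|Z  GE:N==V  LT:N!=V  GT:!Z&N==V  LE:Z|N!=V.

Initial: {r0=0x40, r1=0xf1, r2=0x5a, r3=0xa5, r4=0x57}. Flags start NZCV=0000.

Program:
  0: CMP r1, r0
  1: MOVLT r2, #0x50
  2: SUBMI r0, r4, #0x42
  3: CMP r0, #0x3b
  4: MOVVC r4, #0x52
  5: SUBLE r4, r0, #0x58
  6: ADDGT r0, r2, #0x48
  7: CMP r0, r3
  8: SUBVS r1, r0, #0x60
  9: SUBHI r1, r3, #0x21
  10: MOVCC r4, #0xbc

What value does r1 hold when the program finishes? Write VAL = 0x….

0: ✓ CMP  NZCV=1010
1: ✓ MOVLT  r2←0x50
2: ✓ SUBMI  r0←0x15
3: ✓ CMP  NZCV=1000
4: ✓ MOVVC  r4←0x52
5: ✓ SUBLE  r4←0xbd
6: · ADDGT
7: ✓ CMP  NZCV=0000
8: · SUBVS
9: · SUBHI
10: ✓ MOVCC  r4←0xbc

VAL = 0xf1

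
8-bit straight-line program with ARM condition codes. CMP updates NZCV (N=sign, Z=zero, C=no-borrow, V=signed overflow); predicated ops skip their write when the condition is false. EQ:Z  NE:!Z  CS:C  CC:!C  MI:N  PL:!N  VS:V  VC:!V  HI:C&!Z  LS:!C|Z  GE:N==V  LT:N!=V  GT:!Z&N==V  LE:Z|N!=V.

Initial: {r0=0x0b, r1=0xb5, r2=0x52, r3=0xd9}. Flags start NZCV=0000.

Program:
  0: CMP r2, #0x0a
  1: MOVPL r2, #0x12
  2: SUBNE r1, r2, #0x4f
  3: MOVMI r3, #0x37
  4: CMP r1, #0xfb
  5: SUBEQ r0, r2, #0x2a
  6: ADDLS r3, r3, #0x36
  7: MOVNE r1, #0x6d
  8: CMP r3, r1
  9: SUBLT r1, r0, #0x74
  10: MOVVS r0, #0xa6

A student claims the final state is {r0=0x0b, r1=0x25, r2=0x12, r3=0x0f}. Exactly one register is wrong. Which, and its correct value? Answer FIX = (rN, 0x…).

FIX = (r1, 0x97)

[0] flags=0010 → (cmp)
[1] flags=0010 PL?T → r2=0x12
[2] flags=0010 NE?T → r1=0xc3
[3] flags=0010 MI?F → skip
[4] flags=1000 → (cmp)
[5] flags=1000 EQ?F → skip
[6] flags=1000 LS?T → r3=0x0f
[7] flags=1000 NE?T → r1=0x6d
[8] flags=1000 → (cmp)
[9] flags=1000 LT?T → r1=0x97
[10] flags=1000 VS?F → skip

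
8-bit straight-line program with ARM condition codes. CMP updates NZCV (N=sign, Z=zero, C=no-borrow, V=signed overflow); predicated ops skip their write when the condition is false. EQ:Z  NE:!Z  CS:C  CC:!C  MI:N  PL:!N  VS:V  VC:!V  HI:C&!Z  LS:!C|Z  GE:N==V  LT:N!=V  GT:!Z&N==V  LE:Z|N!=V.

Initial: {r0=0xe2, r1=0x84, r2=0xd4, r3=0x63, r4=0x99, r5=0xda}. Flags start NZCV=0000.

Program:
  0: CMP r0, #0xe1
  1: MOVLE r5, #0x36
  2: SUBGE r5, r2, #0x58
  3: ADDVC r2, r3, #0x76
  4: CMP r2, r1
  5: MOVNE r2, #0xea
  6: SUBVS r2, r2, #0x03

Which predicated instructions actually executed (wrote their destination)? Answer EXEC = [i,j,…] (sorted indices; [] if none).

0: ✓ CMP  NZCV=0010
1: · MOVLE
2: ✓ SUBGE  r5←0x7c
3: ✓ ADDVC  r2←0xd9
4: ✓ CMP  NZCV=0010
5: ✓ MOVNE  r2←0xea
6: · SUBVS

EXEC = [2,3,5]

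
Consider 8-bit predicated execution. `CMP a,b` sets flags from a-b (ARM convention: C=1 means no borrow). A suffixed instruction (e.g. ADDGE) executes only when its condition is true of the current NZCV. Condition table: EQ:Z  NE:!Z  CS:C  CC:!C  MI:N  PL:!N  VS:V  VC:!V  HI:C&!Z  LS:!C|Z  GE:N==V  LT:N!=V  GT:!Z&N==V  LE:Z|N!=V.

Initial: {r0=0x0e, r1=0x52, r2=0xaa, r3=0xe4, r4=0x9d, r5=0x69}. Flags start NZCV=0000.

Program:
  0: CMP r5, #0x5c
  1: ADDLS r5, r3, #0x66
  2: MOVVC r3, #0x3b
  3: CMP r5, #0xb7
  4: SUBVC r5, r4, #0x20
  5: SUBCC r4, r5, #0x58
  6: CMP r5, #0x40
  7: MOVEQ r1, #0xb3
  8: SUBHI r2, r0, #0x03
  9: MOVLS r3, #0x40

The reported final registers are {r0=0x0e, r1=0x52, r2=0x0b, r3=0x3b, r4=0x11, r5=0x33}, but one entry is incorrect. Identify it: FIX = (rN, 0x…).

FIX = (r5, 0x69)

[0] flags=0010 → (cmp)
[1] flags=0010 LS?F → skip
[2] flags=0010 VC?T → r3=0x3b
[3] flags=1001 → (cmp)
[4] flags=1001 VC?F → skip
[5] flags=1001 CC?T → r4=0x11
[6] flags=0010 → (cmp)
[7] flags=0010 EQ?F → skip
[8] flags=0010 HI?T → r2=0x0b
[9] flags=0010 LS?F → skip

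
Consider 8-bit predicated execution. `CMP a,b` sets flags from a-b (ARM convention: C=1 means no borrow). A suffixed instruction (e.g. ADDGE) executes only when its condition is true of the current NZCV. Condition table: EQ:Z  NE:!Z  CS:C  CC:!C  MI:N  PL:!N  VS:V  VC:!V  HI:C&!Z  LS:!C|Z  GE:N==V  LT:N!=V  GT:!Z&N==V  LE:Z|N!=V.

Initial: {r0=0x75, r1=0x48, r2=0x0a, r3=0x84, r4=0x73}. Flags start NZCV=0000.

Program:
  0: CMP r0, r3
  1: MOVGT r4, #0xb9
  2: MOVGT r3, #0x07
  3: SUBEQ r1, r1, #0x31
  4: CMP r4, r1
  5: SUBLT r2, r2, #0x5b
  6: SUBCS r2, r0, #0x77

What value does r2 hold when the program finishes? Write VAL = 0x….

0: ✓ CMP  NZCV=1001
1: ✓ MOVGT  r4←0xb9
2: ✓ MOVGT  r3←0x07
3: · SUBEQ
4: ✓ CMP  NZCV=0011
5: ✓ SUBLT  r2←0xaf
6: ✓ SUBCS  r2←0xfe

VAL = 0xfe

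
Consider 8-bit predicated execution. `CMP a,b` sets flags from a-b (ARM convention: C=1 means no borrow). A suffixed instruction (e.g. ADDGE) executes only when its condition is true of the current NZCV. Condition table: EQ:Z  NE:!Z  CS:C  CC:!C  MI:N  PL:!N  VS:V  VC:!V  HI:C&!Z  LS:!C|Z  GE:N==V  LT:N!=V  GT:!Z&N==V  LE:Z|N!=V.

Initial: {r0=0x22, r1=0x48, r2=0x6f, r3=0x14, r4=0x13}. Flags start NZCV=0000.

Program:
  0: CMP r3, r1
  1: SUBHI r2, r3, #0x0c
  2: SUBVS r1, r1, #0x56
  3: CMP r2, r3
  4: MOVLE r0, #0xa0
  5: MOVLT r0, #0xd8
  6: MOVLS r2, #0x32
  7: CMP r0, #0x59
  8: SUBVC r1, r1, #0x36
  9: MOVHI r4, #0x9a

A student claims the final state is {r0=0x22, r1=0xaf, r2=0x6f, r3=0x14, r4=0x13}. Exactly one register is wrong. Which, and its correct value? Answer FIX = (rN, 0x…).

FIX = (r1, 0x12)

0: ✓ CMP  NZCV=1000
1: · SUBHI
2: · SUBVS
3: ✓ CMP  NZCV=0010
4: · MOVLE
5: · MOVLT
6: · MOVLS
7: ✓ CMP  NZCV=1000
8: ✓ SUBVC  r1←0x12
9: · MOVHI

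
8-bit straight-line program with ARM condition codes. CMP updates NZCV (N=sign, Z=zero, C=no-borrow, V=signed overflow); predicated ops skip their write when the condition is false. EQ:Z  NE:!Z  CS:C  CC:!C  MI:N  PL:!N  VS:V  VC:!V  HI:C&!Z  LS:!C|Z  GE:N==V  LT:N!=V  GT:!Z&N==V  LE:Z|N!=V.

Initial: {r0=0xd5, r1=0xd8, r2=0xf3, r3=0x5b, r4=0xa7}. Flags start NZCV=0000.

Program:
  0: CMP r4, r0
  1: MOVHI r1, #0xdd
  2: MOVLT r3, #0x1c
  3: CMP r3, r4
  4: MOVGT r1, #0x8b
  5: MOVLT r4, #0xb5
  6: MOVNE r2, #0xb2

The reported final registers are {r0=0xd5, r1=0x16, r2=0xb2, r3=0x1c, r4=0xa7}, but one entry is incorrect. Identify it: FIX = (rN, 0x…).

FIX = (r1, 0x8b)

0: ✓ CMP  NZCV=1000
1: · MOVHI
2: ✓ MOVLT  r3←0x1c
3: ✓ CMP  NZCV=0000
4: ✓ MOVGT  r1←0x8b
5: · MOVLT
6: ✓ MOVNE  r2←0xb2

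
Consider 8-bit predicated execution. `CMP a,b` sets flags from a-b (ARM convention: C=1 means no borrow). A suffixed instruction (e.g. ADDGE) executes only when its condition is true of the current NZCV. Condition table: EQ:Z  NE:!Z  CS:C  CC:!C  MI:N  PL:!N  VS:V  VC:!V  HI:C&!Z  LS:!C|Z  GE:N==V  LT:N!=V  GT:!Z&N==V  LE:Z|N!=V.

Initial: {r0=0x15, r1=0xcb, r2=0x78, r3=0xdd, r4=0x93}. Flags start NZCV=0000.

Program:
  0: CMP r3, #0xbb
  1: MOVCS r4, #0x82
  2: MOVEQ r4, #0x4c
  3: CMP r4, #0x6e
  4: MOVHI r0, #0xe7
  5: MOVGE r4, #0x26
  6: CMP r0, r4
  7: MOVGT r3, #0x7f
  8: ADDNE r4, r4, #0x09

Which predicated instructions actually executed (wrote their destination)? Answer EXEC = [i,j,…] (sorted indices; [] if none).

0: ✓ CMP  NZCV=0010
1: ✓ MOVCS  r4←0x82
2: · MOVEQ
3: ✓ CMP  NZCV=0011
4: ✓ MOVHI  r0←0xe7
5: · MOVGE
6: ✓ CMP  NZCV=0010
7: ✓ MOVGT  r3←0x7f
8: ✓ ADDNE  r4←0x8b

EXEC = [1,4,7,8]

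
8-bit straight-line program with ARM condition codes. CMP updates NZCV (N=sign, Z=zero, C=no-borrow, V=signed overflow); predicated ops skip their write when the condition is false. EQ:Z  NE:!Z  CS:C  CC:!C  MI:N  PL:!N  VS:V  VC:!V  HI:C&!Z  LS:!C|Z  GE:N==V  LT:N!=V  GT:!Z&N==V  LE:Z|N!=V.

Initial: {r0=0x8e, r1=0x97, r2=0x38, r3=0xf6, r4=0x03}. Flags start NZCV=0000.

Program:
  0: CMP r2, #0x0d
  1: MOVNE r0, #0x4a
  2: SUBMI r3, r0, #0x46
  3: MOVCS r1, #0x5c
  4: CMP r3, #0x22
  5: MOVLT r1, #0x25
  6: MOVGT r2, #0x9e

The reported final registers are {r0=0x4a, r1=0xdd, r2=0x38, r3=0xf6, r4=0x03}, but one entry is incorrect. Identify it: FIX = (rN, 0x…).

0: ✓ CMP  NZCV=0010
1: ✓ MOVNE  r0←0x4a
2: · SUBMI
3: ✓ MOVCS  r1←0x5c
4: ✓ CMP  NZCV=1010
5: ✓ MOVLT  r1←0x25
6: · MOVGT

FIX = (r1, 0x25)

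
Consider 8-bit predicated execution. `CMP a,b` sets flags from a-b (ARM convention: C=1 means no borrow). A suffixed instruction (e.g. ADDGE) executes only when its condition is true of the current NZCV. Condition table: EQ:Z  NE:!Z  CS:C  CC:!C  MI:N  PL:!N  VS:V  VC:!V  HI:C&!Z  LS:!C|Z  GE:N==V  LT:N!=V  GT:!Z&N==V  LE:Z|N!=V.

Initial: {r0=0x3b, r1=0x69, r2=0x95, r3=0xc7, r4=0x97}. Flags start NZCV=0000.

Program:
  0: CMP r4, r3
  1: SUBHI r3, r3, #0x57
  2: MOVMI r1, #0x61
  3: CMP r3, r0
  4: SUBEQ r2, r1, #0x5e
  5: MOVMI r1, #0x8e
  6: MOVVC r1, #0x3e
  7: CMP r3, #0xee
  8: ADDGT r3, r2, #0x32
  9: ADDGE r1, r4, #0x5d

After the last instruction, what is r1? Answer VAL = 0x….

[0] flags=1000 → (cmp)
[1] flags=1000 HI?F → skip
[2] flags=1000 MI?T → r1=0x61
[3] flags=1010 → (cmp)
[4] flags=1010 EQ?F → skip
[5] flags=1010 MI?T → r1=0x8e
[6] flags=1010 VC?T → r1=0x3e
[7] flags=1000 → (cmp)
[8] flags=1000 GT?F → skip
[9] flags=1000 GE?F → skip

VAL = 0x3e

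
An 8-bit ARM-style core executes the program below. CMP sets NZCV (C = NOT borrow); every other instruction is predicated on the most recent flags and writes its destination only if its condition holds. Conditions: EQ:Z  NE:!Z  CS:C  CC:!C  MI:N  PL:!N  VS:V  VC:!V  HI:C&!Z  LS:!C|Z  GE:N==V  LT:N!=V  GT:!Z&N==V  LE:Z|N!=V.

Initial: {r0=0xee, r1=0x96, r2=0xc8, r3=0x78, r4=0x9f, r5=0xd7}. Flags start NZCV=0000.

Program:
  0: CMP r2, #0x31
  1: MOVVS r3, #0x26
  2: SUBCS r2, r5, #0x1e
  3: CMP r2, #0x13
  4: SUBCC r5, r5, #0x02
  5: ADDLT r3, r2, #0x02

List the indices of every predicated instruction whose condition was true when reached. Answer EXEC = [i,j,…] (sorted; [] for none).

0: ✓ CMP  NZCV=1010
1: · MOVVS
2: ✓ SUBCS  r2←0xb9
3: ✓ CMP  NZCV=1010
4: · SUBCC
5: ✓ ADDLT  r3←0xbb

EXEC = [2,5]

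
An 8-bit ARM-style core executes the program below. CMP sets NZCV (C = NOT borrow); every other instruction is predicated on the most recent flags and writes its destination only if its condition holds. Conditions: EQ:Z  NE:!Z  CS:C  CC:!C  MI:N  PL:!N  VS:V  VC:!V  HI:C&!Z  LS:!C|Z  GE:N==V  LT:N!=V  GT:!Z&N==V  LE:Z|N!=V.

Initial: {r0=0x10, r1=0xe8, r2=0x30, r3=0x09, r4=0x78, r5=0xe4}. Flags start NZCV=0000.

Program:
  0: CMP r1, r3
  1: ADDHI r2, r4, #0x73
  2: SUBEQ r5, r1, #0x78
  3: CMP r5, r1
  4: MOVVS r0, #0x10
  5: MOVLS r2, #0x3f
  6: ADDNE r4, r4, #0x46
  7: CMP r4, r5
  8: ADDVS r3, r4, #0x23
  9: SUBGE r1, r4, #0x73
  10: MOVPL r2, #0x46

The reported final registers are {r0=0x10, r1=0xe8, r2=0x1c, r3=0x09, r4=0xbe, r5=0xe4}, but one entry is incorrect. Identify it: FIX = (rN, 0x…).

FIX = (r2, 0x3f)

0: ✓ CMP  NZCV=1010
1: ✓ ADDHI  r2←0xeb
2: · SUBEQ
3: ✓ CMP  NZCV=1000
4: · MOVVS
5: ✓ MOVLS  r2←0x3f
6: ✓ ADDNE  r4←0xbe
7: ✓ CMP  NZCV=1000
8: · ADDVS
9: · SUBGE
10: · MOVPL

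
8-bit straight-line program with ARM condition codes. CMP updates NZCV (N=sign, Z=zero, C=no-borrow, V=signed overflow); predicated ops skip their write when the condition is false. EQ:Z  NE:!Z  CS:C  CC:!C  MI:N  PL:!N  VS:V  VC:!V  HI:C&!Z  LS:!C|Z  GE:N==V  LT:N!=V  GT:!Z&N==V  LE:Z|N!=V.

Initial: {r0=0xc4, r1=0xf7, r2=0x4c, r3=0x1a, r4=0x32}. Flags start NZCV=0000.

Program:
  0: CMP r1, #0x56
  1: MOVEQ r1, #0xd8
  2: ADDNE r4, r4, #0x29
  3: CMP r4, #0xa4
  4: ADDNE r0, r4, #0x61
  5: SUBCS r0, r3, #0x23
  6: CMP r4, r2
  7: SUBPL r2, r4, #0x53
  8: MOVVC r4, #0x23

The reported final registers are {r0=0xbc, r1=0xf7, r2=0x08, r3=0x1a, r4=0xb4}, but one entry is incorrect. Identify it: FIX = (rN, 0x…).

FIX = (r4, 0x23)

0: ✓ CMP  NZCV=1010
1: · MOVEQ
2: ✓ ADDNE  r4←0x5b
3: ✓ CMP  NZCV=1001
4: ✓ ADDNE  r0←0xbc
5: · SUBCS
6: ✓ CMP  NZCV=0010
7: ✓ SUBPL  r2←0x08
8: ✓ MOVVC  r4←0x23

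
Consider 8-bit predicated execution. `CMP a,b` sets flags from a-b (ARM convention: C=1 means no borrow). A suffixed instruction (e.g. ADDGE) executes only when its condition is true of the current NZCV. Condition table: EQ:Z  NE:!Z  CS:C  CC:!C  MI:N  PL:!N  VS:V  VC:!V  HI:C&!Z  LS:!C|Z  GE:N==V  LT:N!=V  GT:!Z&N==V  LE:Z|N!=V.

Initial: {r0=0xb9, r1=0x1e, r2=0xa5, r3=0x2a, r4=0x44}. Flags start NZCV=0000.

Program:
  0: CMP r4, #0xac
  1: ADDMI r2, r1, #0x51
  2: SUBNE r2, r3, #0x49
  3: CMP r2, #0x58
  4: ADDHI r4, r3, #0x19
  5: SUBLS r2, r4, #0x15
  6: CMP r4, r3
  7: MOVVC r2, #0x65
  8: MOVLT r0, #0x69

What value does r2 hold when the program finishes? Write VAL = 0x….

[0] flags=1001 → (cmp)
[1] flags=1001 MI?T → r2=0x6f
[2] flags=1001 NE?T → r2=0xe1
[3] flags=1010 → (cmp)
[4] flags=1010 HI?T → r4=0x43
[5] flags=1010 LS?F → skip
[6] flags=0010 → (cmp)
[7] flags=0010 VC?T → r2=0x65
[8] flags=0010 LT?F → skip

VAL = 0x65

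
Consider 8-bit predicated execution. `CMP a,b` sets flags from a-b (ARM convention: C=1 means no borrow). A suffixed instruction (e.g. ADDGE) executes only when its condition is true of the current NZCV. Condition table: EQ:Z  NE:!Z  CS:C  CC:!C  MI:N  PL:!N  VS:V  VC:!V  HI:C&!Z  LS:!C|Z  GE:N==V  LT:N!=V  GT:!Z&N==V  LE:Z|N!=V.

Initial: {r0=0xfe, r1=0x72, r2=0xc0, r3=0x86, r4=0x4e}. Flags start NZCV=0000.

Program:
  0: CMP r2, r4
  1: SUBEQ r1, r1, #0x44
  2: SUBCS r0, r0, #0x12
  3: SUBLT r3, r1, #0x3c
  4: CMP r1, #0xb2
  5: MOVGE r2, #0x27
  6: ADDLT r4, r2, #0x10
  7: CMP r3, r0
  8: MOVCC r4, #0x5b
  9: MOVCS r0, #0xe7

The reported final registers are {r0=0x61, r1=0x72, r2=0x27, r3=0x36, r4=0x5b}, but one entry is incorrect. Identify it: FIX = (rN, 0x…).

0: ✓ CMP  NZCV=0011
1: · SUBEQ
2: ✓ SUBCS  r0←0xec
3: ✓ SUBLT  r3←0x36
4: ✓ CMP  NZCV=1001
5: ✓ MOVGE  r2←0x27
6: · ADDLT
7: ✓ CMP  NZCV=0000
8: ✓ MOVCC  r4←0x5b
9: · MOVCS

FIX = (r0, 0xec)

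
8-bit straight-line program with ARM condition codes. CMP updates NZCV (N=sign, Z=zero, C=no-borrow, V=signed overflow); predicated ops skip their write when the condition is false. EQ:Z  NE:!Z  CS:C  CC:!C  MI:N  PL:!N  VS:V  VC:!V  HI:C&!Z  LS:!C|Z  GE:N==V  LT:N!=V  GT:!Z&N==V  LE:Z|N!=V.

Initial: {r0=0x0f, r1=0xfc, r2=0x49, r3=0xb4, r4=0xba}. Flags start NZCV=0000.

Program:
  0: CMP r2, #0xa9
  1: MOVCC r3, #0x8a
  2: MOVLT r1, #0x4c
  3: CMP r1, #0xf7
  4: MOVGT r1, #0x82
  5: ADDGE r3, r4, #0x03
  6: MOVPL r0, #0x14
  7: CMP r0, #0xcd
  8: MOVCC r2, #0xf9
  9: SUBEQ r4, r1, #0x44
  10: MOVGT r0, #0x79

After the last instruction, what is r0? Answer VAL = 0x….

[0] flags=1001 → (cmp)
[1] flags=1001 CC?T → r3=0x8a
[2] flags=1001 LT?F → skip
[3] flags=0010 → (cmp)
[4] flags=0010 GT?T → r1=0x82
[5] flags=0010 GE?T → r3=0xbd
[6] flags=0010 PL?T → r0=0x14
[7] flags=0000 → (cmp)
[8] flags=0000 CC?T → r2=0xf9
[9] flags=0000 EQ?F → skip
[10] flags=0000 GT?T → r0=0x79

VAL = 0x79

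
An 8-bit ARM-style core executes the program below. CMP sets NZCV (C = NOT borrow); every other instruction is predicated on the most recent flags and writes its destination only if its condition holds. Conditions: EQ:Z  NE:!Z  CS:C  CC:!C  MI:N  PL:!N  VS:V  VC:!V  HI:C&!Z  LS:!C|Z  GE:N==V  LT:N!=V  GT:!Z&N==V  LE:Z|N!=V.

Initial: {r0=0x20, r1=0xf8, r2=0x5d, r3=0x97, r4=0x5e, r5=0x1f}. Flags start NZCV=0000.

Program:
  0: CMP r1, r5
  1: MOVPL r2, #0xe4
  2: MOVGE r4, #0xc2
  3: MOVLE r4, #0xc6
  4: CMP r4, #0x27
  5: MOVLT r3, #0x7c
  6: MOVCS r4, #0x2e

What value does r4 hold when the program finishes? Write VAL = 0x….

0: ✓ CMP  NZCV=1010
1: · MOVPL
2: · MOVGE
3: ✓ MOVLE  r4←0xc6
4: ✓ CMP  NZCV=1010
5: ✓ MOVLT  r3←0x7c
6: ✓ MOVCS  r4←0x2e

VAL = 0x2e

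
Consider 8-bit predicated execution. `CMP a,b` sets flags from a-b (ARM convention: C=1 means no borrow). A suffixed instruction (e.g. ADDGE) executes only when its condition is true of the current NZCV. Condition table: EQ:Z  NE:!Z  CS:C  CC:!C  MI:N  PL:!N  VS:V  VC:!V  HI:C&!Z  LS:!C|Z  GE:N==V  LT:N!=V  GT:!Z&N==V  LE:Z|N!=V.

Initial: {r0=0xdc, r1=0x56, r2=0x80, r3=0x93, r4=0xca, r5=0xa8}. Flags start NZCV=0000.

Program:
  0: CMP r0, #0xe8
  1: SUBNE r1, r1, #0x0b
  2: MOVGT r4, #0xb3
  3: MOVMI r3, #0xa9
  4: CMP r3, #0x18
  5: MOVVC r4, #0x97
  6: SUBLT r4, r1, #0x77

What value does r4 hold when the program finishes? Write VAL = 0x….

VAL = 0xd4

0: ✓ CMP  NZCV=1000
1: ✓ SUBNE  r1←0x4b
2: · MOVGT
3: ✓ MOVMI  r3←0xa9
4: ✓ CMP  NZCV=1010
5: ✓ MOVVC  r4←0x97
6: ✓ SUBLT  r4←0xd4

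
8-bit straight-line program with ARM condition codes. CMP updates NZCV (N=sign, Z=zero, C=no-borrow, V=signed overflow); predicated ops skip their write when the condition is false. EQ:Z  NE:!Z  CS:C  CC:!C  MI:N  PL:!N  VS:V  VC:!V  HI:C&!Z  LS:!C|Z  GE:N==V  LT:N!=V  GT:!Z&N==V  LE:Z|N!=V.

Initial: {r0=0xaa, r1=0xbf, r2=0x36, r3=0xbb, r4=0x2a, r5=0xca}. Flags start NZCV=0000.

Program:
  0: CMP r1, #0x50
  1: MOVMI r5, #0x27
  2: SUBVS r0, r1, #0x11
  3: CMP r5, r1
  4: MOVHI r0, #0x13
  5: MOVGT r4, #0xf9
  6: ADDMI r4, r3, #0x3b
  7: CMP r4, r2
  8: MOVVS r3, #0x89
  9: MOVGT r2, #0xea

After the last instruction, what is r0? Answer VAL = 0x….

[0] flags=0011 → (cmp)
[1] flags=0011 MI?F → skip
[2] flags=0011 VS?T → r0=0xae
[3] flags=0010 → (cmp)
[4] flags=0010 HI?T → r0=0x13
[5] flags=0010 GT?T → r4=0xf9
[6] flags=0010 MI?F → skip
[7] flags=1010 → (cmp)
[8] flags=1010 VS?F → skip
[9] flags=1010 GT?F → skip

VAL = 0x13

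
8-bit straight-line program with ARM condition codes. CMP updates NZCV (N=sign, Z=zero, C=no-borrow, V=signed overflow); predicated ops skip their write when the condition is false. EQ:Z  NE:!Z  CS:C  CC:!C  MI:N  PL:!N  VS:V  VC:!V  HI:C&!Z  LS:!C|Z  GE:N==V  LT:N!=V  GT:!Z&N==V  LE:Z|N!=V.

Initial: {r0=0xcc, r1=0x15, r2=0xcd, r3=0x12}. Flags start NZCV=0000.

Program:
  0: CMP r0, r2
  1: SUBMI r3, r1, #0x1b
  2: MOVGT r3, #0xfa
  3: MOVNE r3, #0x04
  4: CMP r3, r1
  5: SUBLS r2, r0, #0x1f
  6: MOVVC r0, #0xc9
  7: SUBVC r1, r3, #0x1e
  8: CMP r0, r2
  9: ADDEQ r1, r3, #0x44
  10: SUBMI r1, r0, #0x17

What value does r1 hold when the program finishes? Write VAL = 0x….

[0] flags=1000 → (cmp)
[1] flags=1000 MI?T → r3=0xfa
[2] flags=1000 GT?F → skip
[3] flags=1000 NE?T → r3=0x04
[4] flags=1000 → (cmp)
[5] flags=1000 LS?T → r2=0xad
[6] flags=1000 VC?T → r0=0xc9
[7] flags=1000 VC?T → r1=0xe6
[8] flags=0010 → (cmp)
[9] flags=0010 EQ?F → skip
[10] flags=0010 MI?F → skip

VAL = 0xe6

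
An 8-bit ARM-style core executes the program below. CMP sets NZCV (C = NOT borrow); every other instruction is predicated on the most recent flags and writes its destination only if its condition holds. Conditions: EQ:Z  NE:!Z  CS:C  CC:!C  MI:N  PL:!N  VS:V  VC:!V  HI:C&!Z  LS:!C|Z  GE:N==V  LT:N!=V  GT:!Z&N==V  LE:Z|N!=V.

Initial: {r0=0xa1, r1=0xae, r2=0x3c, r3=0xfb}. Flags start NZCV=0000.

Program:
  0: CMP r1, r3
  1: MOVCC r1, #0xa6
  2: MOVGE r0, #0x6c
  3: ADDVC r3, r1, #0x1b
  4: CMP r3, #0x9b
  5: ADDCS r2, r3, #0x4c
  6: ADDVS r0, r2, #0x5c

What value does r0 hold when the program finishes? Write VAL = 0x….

[0] flags=1000 → (cmp)
[1] flags=1000 CC?T → r1=0xa6
[2] flags=1000 GE?F → skip
[3] flags=1000 VC?T → r3=0xc1
[4] flags=0010 → (cmp)
[5] flags=0010 CS?T → r2=0x0d
[6] flags=0010 VS?F → skip

VAL = 0xa1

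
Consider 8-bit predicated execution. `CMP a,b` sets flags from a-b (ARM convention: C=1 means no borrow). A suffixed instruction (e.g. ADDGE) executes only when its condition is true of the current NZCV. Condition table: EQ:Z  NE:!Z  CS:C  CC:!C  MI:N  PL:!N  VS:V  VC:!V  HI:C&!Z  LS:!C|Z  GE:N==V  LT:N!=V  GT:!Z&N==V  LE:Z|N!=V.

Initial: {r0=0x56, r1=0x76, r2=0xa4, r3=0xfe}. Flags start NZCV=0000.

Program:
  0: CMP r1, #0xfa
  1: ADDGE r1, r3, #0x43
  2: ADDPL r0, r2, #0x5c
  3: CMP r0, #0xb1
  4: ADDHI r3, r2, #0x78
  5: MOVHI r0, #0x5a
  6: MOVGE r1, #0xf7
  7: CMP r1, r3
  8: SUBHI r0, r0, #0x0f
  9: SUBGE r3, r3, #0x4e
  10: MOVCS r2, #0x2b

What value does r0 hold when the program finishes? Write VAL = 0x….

[0] flags=0000 → (cmp)
[1] flags=0000 GE?T → r1=0x41
[2] flags=0000 PL?T → r0=0x00
[3] flags=0000 → (cmp)
[4] flags=0000 HI?F → skip
[5] flags=0000 HI?F → skip
[6] flags=0000 GE?T → r1=0xf7
[7] flags=1000 → (cmp)
[8] flags=1000 HI?F → skip
[9] flags=1000 GE?F → skip
[10] flags=1000 CS?F → skip

VAL = 0x00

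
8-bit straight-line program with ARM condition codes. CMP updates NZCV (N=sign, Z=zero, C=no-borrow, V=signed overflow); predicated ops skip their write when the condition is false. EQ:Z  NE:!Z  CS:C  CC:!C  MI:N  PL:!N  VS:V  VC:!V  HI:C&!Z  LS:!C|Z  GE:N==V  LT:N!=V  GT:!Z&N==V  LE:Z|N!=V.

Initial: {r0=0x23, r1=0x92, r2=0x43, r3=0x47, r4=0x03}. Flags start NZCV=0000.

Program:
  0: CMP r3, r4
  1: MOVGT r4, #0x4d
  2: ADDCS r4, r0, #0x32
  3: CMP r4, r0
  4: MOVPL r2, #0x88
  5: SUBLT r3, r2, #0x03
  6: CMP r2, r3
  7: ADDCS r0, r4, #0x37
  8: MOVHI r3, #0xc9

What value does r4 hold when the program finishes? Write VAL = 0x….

VAL = 0x55

0: ✓ CMP  NZCV=0010
1: ✓ MOVGT  r4←0x4d
2: ✓ ADDCS  r4←0x55
3: ✓ CMP  NZCV=0010
4: ✓ MOVPL  r2←0x88
5: · SUBLT
6: ✓ CMP  NZCV=0011
7: ✓ ADDCS  r0←0x8c
8: ✓ MOVHI  r3←0xc9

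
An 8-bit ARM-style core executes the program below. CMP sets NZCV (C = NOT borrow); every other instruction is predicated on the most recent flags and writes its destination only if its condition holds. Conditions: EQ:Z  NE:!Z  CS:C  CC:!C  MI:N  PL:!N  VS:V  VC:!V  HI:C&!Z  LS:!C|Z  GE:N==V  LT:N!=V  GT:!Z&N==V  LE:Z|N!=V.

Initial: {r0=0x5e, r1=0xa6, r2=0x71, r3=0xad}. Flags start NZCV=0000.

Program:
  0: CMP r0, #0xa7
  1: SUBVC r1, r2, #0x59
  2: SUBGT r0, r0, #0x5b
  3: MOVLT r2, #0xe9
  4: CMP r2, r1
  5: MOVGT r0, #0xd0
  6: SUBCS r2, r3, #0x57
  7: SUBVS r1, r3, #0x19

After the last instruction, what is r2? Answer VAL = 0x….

VAL = 0x71

0: ✓ CMP  NZCV=1001
1: · SUBVC
2: ✓ SUBGT  r0←0x03
3: · MOVLT
4: ✓ CMP  NZCV=1001
5: ✓ MOVGT  r0←0xd0
6: · SUBCS
7: ✓ SUBVS  r1←0x94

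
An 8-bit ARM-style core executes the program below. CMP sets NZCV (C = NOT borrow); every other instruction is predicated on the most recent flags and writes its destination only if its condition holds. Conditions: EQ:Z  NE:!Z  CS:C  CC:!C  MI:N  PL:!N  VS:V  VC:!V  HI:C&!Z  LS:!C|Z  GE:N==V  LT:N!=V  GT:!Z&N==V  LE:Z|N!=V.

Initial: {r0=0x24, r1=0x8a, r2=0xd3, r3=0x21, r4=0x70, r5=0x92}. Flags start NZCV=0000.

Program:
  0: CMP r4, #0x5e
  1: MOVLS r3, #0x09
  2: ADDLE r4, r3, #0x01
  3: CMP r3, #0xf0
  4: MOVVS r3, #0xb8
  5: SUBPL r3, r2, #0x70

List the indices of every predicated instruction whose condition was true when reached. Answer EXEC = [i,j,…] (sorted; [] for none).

0: ✓ CMP  NZCV=0010
1: · MOVLS
2: · ADDLE
3: ✓ CMP  NZCV=0000
4: · MOVVS
5: ✓ SUBPL  r3←0x63

EXEC = [5]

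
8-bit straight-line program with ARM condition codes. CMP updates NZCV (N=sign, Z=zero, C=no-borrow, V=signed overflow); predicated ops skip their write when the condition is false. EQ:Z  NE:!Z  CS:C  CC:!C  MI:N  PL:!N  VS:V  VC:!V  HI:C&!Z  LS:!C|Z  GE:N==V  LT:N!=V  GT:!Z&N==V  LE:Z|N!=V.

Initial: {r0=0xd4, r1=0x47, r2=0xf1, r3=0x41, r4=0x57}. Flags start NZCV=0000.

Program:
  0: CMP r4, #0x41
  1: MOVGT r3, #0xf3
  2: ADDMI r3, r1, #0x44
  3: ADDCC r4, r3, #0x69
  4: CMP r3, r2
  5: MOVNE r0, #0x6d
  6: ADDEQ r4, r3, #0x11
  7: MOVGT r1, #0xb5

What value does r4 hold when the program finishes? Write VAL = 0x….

VAL = 0x57

[0] flags=0010 → (cmp)
[1] flags=0010 GT?T → r3=0xf3
[2] flags=0010 MI?F → skip
[3] flags=0010 CC?F → skip
[4] flags=0010 → (cmp)
[5] flags=0010 NE?T → r0=0x6d
[6] flags=0010 EQ?F → skip
[7] flags=0010 GT?T → r1=0xb5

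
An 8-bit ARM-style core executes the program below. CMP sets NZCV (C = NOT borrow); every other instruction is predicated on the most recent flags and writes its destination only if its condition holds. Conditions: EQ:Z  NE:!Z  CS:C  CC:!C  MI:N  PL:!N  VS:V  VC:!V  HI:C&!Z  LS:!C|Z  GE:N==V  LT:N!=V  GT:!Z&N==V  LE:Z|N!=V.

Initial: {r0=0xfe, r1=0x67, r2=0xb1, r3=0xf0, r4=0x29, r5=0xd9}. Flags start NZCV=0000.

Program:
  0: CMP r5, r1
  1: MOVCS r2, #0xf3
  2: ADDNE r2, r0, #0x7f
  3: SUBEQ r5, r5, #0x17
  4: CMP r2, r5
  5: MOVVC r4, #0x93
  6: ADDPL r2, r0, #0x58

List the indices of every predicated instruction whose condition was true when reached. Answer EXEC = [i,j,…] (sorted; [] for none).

[0] flags=0011 → (cmp)
[1] flags=0011 CS?T → r2=0xf3
[2] flags=0011 NE?T → r2=0x7d
[3] flags=0011 EQ?F → skip
[4] flags=1001 → (cmp)
[5] flags=1001 VC?F → skip
[6] flags=1001 PL?F → skip

EXEC = [1,2]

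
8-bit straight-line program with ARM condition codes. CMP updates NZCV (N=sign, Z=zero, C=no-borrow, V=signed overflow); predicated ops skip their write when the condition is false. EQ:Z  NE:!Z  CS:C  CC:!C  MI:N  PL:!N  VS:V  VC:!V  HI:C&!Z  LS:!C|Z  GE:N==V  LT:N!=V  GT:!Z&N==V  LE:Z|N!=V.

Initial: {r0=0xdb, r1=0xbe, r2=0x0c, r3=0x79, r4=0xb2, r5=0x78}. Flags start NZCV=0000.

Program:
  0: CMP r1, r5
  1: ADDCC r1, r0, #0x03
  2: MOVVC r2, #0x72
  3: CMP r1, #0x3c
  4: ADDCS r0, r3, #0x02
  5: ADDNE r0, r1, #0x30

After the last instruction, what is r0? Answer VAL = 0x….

[0] flags=0011 → (cmp)
[1] flags=0011 CC?F → skip
[2] flags=0011 VC?F → skip
[3] flags=1010 → (cmp)
[4] flags=1010 CS?T → r0=0x7b
[5] flags=1010 NE?T → r0=0xee

VAL = 0xee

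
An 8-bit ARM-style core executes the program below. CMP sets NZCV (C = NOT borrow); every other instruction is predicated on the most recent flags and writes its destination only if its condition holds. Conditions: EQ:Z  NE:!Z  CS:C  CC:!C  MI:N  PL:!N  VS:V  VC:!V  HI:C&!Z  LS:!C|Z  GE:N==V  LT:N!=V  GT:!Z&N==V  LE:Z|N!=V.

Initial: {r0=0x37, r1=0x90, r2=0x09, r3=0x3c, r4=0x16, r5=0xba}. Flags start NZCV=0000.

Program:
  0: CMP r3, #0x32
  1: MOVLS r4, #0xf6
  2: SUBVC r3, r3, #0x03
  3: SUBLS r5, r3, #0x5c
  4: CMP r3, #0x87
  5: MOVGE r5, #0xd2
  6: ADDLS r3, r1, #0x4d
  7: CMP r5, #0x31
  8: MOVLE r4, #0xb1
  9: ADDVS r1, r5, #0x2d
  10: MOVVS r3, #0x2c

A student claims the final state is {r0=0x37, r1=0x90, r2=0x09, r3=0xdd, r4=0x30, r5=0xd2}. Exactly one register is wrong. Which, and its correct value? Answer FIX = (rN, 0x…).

0: ✓ CMP  NZCV=0010
1: · MOVLS
2: ✓ SUBVC  r3←0x39
3: · SUBLS
4: ✓ CMP  NZCV=1001
5: ✓ MOVGE  r5←0xd2
6: ✓ ADDLS  r3←0xdd
7: ✓ CMP  NZCV=1010
8: ✓ MOVLE  r4←0xb1
9: · ADDVS
10: · MOVVS

FIX = (r4, 0xb1)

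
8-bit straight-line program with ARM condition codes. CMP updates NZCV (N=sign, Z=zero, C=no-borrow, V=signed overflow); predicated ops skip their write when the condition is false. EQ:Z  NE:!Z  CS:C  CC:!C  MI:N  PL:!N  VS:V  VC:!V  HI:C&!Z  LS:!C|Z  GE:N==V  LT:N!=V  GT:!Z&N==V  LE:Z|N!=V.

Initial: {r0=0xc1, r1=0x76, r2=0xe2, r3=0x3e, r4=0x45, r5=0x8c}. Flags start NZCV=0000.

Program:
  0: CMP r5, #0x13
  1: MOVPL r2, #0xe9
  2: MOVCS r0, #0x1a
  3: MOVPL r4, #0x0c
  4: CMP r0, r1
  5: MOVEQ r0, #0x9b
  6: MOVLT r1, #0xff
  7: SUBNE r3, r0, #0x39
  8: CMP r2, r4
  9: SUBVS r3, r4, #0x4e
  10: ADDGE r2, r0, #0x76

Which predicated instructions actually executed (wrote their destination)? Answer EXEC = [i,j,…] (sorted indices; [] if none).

EXEC = [1,2,3,6,7]

[0] flags=0011 → (cmp)
[1] flags=0011 PL?T → r2=0xe9
[2] flags=0011 CS?T → r0=0x1a
[3] flags=0011 PL?T → r4=0x0c
[4] flags=1000 → (cmp)
[5] flags=1000 EQ?F → skip
[6] flags=1000 LT?T → r1=0xff
[7] flags=1000 NE?T → r3=0xe1
[8] flags=1010 → (cmp)
[9] flags=1010 VS?F → skip
[10] flags=1010 GE?F → skip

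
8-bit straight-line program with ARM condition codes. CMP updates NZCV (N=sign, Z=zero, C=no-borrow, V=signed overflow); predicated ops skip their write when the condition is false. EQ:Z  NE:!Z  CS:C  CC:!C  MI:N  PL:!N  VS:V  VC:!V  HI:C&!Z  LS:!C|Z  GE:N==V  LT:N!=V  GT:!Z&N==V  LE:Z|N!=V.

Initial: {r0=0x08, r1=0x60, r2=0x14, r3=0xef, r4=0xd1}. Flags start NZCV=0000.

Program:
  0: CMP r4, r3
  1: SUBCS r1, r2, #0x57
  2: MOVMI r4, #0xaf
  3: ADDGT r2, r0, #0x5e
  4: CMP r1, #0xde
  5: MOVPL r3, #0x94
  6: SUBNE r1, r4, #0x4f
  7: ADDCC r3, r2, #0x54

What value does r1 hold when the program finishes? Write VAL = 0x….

VAL = 0x60

0: ✓ CMP  NZCV=1000
1: · SUBCS
2: ✓ MOVMI  r4←0xaf
3: · ADDGT
4: ✓ CMP  NZCV=1001
5: · MOVPL
6: ✓ SUBNE  r1←0x60
7: ✓ ADDCC  r3←0x68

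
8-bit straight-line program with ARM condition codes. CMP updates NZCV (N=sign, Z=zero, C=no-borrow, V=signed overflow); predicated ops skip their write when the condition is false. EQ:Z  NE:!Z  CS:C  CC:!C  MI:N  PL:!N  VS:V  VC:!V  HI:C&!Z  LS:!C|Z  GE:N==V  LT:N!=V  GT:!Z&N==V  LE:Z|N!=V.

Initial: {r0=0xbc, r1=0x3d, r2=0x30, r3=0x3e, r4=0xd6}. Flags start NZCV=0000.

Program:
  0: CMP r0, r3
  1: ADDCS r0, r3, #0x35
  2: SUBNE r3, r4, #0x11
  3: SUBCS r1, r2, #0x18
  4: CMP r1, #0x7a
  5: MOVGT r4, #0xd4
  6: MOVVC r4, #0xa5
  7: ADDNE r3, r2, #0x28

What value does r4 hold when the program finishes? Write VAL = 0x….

VAL = 0xa5

[0] flags=0011 → (cmp)
[1] flags=0011 CS?T → r0=0x73
[2] flags=0011 NE?T → r3=0xc5
[3] flags=0011 CS?T → r1=0x18
[4] flags=1000 → (cmp)
[5] flags=1000 GT?F → skip
[6] flags=1000 VC?T → r4=0xa5
[7] flags=1000 NE?T → r3=0x58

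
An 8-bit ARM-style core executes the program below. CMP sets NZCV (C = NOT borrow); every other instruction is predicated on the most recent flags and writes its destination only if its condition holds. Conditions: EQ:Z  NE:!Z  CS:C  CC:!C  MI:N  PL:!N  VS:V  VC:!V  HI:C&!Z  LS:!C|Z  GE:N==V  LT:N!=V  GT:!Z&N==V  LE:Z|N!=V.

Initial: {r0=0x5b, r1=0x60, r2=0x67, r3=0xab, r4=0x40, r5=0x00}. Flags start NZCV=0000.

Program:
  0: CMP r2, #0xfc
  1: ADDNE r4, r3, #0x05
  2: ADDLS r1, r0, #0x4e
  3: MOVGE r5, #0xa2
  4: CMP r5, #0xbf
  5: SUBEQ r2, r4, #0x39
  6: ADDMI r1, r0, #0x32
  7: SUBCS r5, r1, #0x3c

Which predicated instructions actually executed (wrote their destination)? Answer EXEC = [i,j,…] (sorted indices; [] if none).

0: ✓ CMP  NZCV=0000
1: ✓ ADDNE  r4←0xb0
2: ✓ ADDLS  r1←0xa9
3: ✓ MOVGE  r5←0xa2
4: ✓ CMP  NZCV=1000
5: · SUBEQ
6: ✓ ADDMI  r1←0x8d
7: · SUBCS

EXEC = [1,2,3,6]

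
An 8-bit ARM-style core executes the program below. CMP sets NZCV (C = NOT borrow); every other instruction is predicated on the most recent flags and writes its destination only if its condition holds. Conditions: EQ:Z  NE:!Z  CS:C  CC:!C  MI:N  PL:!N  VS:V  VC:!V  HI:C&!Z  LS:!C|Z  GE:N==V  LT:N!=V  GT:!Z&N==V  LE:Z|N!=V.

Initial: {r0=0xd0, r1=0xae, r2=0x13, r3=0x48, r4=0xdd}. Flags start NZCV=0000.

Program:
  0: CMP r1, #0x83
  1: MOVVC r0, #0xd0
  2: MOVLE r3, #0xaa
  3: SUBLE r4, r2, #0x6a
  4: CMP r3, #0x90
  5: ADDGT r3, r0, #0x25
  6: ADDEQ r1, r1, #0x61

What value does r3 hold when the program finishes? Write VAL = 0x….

VAL = 0xf5

[0] flags=0010 → (cmp)
[1] flags=0010 VC?T → r0=0xd0
[2] flags=0010 LE?F → skip
[3] flags=0010 LE?F → skip
[4] flags=1001 → (cmp)
[5] flags=1001 GT?T → r3=0xf5
[6] flags=1001 EQ?F → skip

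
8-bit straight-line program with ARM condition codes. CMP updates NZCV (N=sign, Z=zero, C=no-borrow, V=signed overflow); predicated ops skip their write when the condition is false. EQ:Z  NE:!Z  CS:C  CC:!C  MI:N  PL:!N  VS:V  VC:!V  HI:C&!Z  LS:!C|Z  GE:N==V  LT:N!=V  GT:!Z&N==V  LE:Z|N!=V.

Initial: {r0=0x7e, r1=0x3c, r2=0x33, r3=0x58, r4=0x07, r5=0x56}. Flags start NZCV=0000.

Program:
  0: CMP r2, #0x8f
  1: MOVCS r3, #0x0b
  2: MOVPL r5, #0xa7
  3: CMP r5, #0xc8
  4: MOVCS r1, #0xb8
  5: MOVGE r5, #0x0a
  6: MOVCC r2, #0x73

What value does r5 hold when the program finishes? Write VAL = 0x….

VAL = 0x0a

[0] flags=1001 → (cmp)
[1] flags=1001 CS?F → skip
[2] flags=1001 PL?F → skip
[3] flags=1001 → (cmp)
[4] flags=1001 CS?F → skip
[5] flags=1001 GE?T → r5=0x0a
[6] flags=1001 CC?T → r2=0x73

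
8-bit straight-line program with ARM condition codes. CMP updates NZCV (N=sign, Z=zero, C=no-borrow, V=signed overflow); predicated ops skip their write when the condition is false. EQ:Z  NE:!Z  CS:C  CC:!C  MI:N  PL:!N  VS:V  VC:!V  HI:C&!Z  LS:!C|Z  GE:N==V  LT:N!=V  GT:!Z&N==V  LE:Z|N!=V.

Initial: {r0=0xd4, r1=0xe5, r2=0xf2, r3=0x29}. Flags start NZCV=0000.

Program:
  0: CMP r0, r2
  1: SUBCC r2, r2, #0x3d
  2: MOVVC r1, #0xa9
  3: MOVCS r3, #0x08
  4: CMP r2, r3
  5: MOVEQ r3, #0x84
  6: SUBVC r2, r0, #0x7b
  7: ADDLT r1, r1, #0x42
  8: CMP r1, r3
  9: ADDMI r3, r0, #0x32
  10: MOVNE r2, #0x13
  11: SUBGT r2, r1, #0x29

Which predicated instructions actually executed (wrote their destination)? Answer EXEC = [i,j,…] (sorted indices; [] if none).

[0] flags=1000 → (cmp)
[1] flags=1000 CC?T → r2=0xb5
[2] flags=1000 VC?T → r1=0xa9
[3] flags=1000 CS?F → skip
[4] flags=1010 → (cmp)
[5] flags=1010 EQ?F → skip
[6] flags=1010 VC?T → r2=0x59
[7] flags=1010 LT?T → r1=0xeb
[8] flags=1010 → (cmp)
[9] flags=1010 MI?T → r3=0x06
[10] flags=1010 NE?T → r2=0x13
[11] flags=1010 GT?F → skip

EXEC = [1,2,6,7,9,10]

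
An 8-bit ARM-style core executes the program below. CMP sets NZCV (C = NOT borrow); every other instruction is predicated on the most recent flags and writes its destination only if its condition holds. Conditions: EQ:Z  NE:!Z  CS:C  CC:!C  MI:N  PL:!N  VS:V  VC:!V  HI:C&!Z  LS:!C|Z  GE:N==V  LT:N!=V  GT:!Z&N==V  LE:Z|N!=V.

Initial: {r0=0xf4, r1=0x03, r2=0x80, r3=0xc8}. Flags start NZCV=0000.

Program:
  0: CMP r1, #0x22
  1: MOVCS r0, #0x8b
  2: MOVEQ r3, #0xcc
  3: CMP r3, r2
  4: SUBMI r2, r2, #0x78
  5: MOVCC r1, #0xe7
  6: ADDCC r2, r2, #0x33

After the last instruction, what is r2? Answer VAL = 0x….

0: ✓ CMP  NZCV=1000
1: · MOVCS
2: · MOVEQ
3: ✓ CMP  NZCV=0010
4: · SUBMI
5: · MOVCC
6: · ADDCC

VAL = 0x80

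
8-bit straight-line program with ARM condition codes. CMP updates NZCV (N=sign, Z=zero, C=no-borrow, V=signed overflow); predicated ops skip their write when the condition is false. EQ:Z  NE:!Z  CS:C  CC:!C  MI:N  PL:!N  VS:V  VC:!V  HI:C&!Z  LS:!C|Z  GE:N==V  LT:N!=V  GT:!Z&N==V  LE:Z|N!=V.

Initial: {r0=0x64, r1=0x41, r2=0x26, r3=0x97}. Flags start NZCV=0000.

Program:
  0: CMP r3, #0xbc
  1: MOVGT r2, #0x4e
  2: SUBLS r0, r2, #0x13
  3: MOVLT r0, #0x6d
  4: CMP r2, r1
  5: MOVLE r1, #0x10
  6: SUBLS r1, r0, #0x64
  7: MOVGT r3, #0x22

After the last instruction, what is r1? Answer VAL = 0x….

VAL = 0x09

[0] flags=1000 → (cmp)
[1] flags=1000 GT?F → skip
[2] flags=1000 LS?T → r0=0x13
[3] flags=1000 LT?T → r0=0x6d
[4] flags=1000 → (cmp)
[5] flags=1000 LE?T → r1=0x10
[6] flags=1000 LS?T → r1=0x09
[7] flags=1000 GT?F → skip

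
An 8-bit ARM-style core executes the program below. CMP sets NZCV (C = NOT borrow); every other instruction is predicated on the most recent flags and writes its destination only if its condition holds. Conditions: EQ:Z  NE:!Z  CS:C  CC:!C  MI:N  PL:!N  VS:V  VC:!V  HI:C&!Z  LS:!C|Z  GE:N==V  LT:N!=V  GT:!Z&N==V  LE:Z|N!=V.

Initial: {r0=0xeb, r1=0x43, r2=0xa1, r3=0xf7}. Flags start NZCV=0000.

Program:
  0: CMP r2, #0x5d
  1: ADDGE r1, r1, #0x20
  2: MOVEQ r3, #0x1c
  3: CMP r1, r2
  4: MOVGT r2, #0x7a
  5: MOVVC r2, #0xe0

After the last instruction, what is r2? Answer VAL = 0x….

VAL = 0x7a

[0] flags=0011 → (cmp)
[1] flags=0011 GE?F → skip
[2] flags=0011 EQ?F → skip
[3] flags=1001 → (cmp)
[4] flags=1001 GT?T → r2=0x7a
[5] flags=1001 VC?F → skip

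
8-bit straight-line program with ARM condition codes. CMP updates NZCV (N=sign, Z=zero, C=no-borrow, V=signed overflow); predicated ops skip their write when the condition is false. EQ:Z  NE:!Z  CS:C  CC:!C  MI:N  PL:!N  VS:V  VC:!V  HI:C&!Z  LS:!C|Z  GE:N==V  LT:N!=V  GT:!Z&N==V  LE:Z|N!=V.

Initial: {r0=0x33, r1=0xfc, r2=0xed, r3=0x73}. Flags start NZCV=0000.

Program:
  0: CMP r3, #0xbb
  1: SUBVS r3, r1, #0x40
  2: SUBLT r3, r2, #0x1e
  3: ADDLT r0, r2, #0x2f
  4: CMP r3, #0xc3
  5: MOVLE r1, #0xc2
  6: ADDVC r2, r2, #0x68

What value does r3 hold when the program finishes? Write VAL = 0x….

0: ✓ CMP  NZCV=1001
1: ✓ SUBVS  r3←0xbc
2: · SUBLT
3: · ADDLT
4: ✓ CMP  NZCV=1000
5: ✓ MOVLE  r1←0xc2
6: ✓ ADDVC  r2←0x55

VAL = 0xbc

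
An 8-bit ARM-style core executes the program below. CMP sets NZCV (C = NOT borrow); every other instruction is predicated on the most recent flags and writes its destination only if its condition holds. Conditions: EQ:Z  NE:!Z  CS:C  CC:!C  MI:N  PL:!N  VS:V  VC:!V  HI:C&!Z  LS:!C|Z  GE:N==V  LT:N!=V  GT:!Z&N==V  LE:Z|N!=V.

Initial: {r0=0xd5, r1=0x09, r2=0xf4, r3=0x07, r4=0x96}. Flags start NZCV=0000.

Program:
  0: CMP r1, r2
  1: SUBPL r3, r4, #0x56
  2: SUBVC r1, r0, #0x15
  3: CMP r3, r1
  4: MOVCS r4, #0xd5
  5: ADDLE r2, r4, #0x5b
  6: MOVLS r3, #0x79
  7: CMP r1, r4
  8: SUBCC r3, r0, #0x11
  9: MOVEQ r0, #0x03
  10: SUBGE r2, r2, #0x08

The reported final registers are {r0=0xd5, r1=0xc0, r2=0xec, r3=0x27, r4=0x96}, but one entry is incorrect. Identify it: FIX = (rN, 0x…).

FIX = (r3, 0x79)

[0] flags=0000 → (cmp)
[1] flags=0000 PL?T → r3=0x40
[2] flags=0000 VC?T → r1=0xc0
[3] flags=1001 → (cmp)
[4] flags=1001 CS?F → skip
[5] flags=1001 LE?F → skip
[6] flags=1001 LS?T → r3=0x79
[7] flags=0010 → (cmp)
[8] flags=0010 CC?F → skip
[9] flags=0010 EQ?F → skip
[10] flags=0010 GE?T → r2=0xec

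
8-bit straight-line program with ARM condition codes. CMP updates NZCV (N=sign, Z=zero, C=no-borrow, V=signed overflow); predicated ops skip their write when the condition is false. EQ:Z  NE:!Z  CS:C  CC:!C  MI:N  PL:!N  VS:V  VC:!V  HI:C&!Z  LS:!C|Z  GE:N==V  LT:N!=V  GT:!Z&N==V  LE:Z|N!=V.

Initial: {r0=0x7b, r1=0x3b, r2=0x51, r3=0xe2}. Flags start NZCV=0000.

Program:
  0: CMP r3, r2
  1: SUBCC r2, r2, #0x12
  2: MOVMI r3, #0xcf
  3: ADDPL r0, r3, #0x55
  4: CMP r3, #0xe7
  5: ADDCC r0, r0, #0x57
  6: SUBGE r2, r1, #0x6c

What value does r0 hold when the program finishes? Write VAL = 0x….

VAL = 0xd2

[0] flags=1010 → (cmp)
[1] flags=1010 CC?F → skip
[2] flags=1010 MI?T → r3=0xcf
[3] flags=1010 PL?F → skip
[4] flags=1000 → (cmp)
[5] flags=1000 CC?T → r0=0xd2
[6] flags=1000 GE?F → skip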